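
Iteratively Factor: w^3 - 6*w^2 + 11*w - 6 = (w - 1)*(w^2 - 5*w + 6) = (w - 2)*(w - 1)*(w - 3)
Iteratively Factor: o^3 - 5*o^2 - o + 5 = (o + 1)*(o^2 - 6*o + 5) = (o - 5)*(o + 1)*(o - 1)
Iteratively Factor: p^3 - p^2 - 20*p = (p + 4)*(p^2 - 5*p) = (p - 5)*(p + 4)*(p)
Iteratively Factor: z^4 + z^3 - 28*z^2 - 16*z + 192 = (z - 3)*(z^3 + 4*z^2 - 16*z - 64) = (z - 3)*(z + 4)*(z^2 - 16) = (z - 3)*(z + 4)^2*(z - 4)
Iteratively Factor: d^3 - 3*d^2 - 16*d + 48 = (d - 4)*(d^2 + d - 12) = (d - 4)*(d - 3)*(d + 4)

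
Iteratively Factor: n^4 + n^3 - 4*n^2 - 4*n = (n + 2)*(n^3 - n^2 - 2*n) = (n + 1)*(n + 2)*(n^2 - 2*n) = n*(n + 1)*(n + 2)*(n - 2)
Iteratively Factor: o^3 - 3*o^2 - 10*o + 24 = (o - 4)*(o^2 + o - 6) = (o - 4)*(o - 2)*(o + 3)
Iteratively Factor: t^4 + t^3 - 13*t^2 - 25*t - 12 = (t + 1)*(t^3 - 13*t - 12) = (t + 1)*(t + 3)*(t^2 - 3*t - 4) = (t + 1)^2*(t + 3)*(t - 4)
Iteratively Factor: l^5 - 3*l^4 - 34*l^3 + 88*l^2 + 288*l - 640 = (l - 4)*(l^4 + l^3 - 30*l^2 - 32*l + 160) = (l - 4)*(l + 4)*(l^3 - 3*l^2 - 18*l + 40) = (l - 5)*(l - 4)*(l + 4)*(l^2 + 2*l - 8) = (l - 5)*(l - 4)*(l + 4)^2*(l - 2)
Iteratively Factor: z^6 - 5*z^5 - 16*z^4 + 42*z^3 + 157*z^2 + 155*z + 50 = (z - 5)*(z^5 - 16*z^3 - 38*z^2 - 33*z - 10) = (z - 5)*(z + 1)*(z^4 - z^3 - 15*z^2 - 23*z - 10) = (z - 5)*(z + 1)*(z + 2)*(z^3 - 3*z^2 - 9*z - 5) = (z - 5)^2*(z + 1)*(z + 2)*(z^2 + 2*z + 1) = (z - 5)^2*(z + 1)^2*(z + 2)*(z + 1)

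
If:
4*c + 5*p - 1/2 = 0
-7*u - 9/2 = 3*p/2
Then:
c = 35*u/6 + 31/8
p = -14*u/3 - 3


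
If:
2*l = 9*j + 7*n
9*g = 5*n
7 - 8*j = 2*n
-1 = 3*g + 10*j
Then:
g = 13/2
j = -41/20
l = 1269/40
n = 117/10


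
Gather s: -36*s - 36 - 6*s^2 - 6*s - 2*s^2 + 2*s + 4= -8*s^2 - 40*s - 32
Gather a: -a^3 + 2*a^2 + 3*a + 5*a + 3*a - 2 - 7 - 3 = -a^3 + 2*a^2 + 11*a - 12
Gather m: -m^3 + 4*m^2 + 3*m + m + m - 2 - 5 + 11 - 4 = -m^3 + 4*m^2 + 5*m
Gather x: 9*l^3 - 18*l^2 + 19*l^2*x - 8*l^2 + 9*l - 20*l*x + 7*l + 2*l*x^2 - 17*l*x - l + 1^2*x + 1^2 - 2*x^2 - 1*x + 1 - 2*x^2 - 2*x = 9*l^3 - 26*l^2 + 15*l + x^2*(2*l - 4) + x*(19*l^2 - 37*l - 2) + 2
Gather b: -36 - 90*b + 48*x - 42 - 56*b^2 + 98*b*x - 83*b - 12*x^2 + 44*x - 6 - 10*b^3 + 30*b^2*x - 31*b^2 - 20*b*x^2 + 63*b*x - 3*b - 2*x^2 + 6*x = -10*b^3 + b^2*(30*x - 87) + b*(-20*x^2 + 161*x - 176) - 14*x^2 + 98*x - 84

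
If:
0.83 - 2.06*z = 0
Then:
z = 0.40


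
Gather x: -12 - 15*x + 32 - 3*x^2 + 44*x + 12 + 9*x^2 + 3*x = 6*x^2 + 32*x + 32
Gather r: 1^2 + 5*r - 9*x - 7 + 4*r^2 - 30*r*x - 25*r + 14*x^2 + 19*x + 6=4*r^2 + r*(-30*x - 20) + 14*x^2 + 10*x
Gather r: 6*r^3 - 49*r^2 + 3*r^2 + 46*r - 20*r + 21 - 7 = 6*r^3 - 46*r^2 + 26*r + 14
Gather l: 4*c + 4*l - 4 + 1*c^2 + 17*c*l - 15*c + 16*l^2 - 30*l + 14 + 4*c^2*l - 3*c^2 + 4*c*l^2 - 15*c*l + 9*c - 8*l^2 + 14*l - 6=-2*c^2 - 2*c + l^2*(4*c + 8) + l*(4*c^2 + 2*c - 12) + 4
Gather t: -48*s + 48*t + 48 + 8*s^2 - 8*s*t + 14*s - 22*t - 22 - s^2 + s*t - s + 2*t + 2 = 7*s^2 - 35*s + t*(28 - 7*s) + 28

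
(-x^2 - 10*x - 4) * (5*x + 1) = -5*x^3 - 51*x^2 - 30*x - 4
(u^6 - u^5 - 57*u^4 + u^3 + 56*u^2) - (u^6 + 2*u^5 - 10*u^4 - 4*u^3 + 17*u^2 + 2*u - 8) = -3*u^5 - 47*u^4 + 5*u^3 + 39*u^2 - 2*u + 8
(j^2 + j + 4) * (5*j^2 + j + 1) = 5*j^4 + 6*j^3 + 22*j^2 + 5*j + 4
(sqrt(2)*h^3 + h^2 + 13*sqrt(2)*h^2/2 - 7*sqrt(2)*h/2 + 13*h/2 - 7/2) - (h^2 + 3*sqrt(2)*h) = sqrt(2)*h^3 + 13*sqrt(2)*h^2/2 - 13*sqrt(2)*h/2 + 13*h/2 - 7/2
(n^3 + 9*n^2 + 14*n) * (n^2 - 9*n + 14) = n^5 - 53*n^3 + 196*n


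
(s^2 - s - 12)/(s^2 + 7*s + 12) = (s - 4)/(s + 4)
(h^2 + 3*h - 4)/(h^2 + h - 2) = (h + 4)/(h + 2)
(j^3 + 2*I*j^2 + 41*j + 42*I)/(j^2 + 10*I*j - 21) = (j^2 - 5*I*j + 6)/(j + 3*I)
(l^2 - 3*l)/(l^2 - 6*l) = (l - 3)/(l - 6)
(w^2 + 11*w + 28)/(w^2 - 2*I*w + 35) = (w^2 + 11*w + 28)/(w^2 - 2*I*w + 35)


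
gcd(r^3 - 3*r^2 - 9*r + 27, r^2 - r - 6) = r - 3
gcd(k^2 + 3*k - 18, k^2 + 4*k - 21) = k - 3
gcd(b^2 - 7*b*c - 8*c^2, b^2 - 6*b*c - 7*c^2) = b + c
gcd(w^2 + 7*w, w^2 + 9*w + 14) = w + 7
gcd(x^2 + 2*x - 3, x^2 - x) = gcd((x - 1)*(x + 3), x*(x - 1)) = x - 1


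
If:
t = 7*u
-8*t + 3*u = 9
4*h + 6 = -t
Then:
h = -255/212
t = -63/53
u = -9/53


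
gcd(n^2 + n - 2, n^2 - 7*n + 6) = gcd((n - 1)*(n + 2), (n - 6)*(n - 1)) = n - 1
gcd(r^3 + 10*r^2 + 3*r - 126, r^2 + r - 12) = r - 3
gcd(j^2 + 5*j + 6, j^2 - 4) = j + 2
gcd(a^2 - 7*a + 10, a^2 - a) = 1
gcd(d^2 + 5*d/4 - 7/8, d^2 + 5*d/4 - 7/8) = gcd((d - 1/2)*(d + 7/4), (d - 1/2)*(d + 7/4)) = d^2 + 5*d/4 - 7/8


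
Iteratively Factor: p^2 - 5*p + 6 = (p - 2)*(p - 3)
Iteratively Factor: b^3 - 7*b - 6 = (b + 2)*(b^2 - 2*b - 3) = (b + 1)*(b + 2)*(b - 3)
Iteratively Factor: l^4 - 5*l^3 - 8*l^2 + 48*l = (l - 4)*(l^3 - l^2 - 12*l) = (l - 4)^2*(l^2 + 3*l) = (l - 4)^2*(l + 3)*(l)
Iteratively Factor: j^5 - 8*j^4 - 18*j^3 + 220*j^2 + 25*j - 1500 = (j - 5)*(j^4 - 3*j^3 - 33*j^2 + 55*j + 300) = (j - 5)^2*(j^3 + 2*j^2 - 23*j - 60) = (j - 5)^2*(j + 3)*(j^2 - j - 20) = (j - 5)^3*(j + 3)*(j + 4)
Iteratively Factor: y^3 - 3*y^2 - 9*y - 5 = (y - 5)*(y^2 + 2*y + 1) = (y - 5)*(y + 1)*(y + 1)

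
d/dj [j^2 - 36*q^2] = 2*j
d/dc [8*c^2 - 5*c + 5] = 16*c - 5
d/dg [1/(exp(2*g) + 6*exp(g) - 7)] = 2*(-exp(g) - 3)*exp(g)/(exp(2*g) + 6*exp(g) - 7)^2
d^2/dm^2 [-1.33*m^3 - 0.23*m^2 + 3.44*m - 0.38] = -7.98*m - 0.46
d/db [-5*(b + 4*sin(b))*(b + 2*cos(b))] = 5*(b + 4*sin(b))*(2*sin(b) - 1) - 5*(b + 2*cos(b))*(4*cos(b) + 1)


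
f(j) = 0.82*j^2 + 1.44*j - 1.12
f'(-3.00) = -3.48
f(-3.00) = 1.94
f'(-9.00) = -13.32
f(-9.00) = 52.34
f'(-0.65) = 0.37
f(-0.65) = -1.71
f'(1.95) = 4.64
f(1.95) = 4.81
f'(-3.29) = -3.96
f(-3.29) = 3.02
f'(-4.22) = -5.48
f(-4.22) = 7.41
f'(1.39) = 3.72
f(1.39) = 2.47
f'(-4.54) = -6.01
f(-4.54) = 9.24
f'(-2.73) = -3.04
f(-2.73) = 1.06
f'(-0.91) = -0.05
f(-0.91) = -1.75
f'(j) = 1.64*j + 1.44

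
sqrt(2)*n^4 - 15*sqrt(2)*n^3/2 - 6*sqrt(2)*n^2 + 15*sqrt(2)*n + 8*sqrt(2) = (n - 8)*(n - sqrt(2))*(n + sqrt(2))*(sqrt(2)*n + sqrt(2)/2)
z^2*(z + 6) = z^3 + 6*z^2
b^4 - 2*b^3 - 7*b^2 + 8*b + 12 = (b - 3)*(b - 2)*(b + 1)*(b + 2)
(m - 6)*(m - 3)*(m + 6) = m^3 - 3*m^2 - 36*m + 108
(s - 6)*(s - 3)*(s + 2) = s^3 - 7*s^2 + 36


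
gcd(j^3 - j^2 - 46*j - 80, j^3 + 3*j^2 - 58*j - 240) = j^2 - 3*j - 40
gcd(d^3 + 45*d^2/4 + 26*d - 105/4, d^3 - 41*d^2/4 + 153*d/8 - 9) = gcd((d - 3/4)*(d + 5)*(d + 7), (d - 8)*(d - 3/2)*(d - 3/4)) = d - 3/4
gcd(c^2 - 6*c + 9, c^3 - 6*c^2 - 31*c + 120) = c - 3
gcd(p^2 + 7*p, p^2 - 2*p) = p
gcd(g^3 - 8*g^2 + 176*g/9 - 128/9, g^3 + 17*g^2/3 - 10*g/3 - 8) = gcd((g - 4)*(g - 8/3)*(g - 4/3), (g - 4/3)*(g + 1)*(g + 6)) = g - 4/3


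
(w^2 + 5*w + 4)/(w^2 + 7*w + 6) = (w + 4)/(w + 6)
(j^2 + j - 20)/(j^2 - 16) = (j + 5)/(j + 4)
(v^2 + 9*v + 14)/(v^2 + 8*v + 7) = (v + 2)/(v + 1)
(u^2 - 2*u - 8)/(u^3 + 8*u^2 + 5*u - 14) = (u - 4)/(u^2 + 6*u - 7)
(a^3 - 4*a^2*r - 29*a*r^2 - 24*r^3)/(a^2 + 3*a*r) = a - 7*r - 8*r^2/a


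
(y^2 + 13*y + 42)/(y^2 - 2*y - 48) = (y + 7)/(y - 8)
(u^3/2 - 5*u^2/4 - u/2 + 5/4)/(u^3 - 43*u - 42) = (2*u^2 - 7*u + 5)/(4*(u^2 - u - 42))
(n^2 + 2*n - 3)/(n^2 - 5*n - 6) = (-n^2 - 2*n + 3)/(-n^2 + 5*n + 6)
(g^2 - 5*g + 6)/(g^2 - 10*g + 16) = (g - 3)/(g - 8)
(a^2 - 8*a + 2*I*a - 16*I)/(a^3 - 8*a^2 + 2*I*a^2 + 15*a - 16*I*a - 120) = (a + 2*I)/(a^2 + 2*I*a + 15)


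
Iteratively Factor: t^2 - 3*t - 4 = (t + 1)*(t - 4)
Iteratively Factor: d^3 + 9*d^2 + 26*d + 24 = (d + 4)*(d^2 + 5*d + 6) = (d + 2)*(d + 4)*(d + 3)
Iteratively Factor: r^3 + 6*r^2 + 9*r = (r + 3)*(r^2 + 3*r) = (r + 3)^2*(r)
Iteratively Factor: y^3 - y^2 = (y)*(y^2 - y) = y*(y - 1)*(y)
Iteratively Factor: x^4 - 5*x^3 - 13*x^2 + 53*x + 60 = (x - 4)*(x^3 - x^2 - 17*x - 15) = (x - 4)*(x + 1)*(x^2 - 2*x - 15) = (x - 4)*(x + 1)*(x + 3)*(x - 5)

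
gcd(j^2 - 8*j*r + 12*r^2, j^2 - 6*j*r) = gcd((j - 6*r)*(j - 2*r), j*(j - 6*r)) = -j + 6*r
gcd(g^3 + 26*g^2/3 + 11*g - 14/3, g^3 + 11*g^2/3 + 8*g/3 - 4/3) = g^2 + 5*g/3 - 2/3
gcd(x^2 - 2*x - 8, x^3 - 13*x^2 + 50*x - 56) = x - 4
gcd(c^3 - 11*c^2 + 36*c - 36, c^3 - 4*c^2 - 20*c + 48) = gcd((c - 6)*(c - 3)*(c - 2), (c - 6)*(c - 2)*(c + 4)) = c^2 - 8*c + 12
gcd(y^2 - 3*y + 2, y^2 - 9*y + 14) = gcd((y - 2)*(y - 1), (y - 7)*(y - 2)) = y - 2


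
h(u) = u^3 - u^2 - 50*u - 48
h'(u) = 3*u^2 - 2*u - 50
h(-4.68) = 61.59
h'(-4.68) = 25.07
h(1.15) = -105.30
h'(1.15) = -48.33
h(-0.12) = -42.02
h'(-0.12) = -49.72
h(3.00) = -180.00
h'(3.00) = -29.00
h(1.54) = -123.72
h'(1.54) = -45.97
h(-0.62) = -17.62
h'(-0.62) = -47.61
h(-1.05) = 2.24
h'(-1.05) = -44.59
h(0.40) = -68.10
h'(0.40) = -50.32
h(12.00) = 936.00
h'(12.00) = 358.00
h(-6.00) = 0.00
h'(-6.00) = 70.00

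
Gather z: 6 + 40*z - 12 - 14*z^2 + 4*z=-14*z^2 + 44*z - 6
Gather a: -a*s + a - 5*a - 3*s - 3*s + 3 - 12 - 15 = a*(-s - 4) - 6*s - 24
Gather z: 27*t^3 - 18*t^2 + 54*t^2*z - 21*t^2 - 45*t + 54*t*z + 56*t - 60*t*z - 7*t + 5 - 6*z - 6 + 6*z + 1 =27*t^3 - 39*t^2 + 4*t + z*(54*t^2 - 6*t)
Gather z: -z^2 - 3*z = -z^2 - 3*z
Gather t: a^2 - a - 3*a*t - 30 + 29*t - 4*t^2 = a^2 - a - 4*t^2 + t*(29 - 3*a) - 30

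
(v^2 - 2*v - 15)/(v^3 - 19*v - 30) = 1/(v + 2)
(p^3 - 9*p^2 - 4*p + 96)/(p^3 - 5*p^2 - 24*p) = (p - 4)/p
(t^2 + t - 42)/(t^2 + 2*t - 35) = (t - 6)/(t - 5)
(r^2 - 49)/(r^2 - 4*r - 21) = (r + 7)/(r + 3)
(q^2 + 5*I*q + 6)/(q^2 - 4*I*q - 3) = (q + 6*I)/(q - 3*I)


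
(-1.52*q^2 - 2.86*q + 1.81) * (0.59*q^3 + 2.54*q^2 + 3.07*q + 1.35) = -0.8968*q^5 - 5.5482*q^4 - 10.8629*q^3 - 6.2348*q^2 + 1.6957*q + 2.4435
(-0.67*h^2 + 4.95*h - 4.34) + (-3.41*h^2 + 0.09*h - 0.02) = -4.08*h^2 + 5.04*h - 4.36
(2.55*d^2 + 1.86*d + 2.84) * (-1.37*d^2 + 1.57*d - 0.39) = -3.4935*d^4 + 1.4553*d^3 - 1.9651*d^2 + 3.7334*d - 1.1076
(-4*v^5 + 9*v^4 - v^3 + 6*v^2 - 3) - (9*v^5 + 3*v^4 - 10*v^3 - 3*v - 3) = -13*v^5 + 6*v^4 + 9*v^3 + 6*v^2 + 3*v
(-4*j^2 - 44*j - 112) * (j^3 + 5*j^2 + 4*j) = -4*j^5 - 64*j^4 - 348*j^3 - 736*j^2 - 448*j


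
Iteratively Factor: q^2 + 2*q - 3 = (q + 3)*(q - 1)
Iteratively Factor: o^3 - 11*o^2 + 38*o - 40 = (o - 2)*(o^2 - 9*o + 20) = (o - 4)*(o - 2)*(o - 5)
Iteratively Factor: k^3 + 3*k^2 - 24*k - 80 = (k + 4)*(k^2 - k - 20) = (k - 5)*(k + 4)*(k + 4)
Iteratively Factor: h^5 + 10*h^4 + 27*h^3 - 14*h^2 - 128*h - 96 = (h + 4)*(h^4 + 6*h^3 + 3*h^2 - 26*h - 24) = (h - 2)*(h + 4)*(h^3 + 8*h^2 + 19*h + 12) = (h - 2)*(h + 4)^2*(h^2 + 4*h + 3) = (h - 2)*(h + 1)*(h + 4)^2*(h + 3)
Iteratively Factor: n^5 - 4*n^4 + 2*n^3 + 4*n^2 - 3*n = (n + 1)*(n^4 - 5*n^3 + 7*n^2 - 3*n) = (n - 3)*(n + 1)*(n^3 - 2*n^2 + n) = n*(n - 3)*(n + 1)*(n^2 - 2*n + 1) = n*(n - 3)*(n - 1)*(n + 1)*(n - 1)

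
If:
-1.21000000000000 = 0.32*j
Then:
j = -3.78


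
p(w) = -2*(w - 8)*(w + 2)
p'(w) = 12 - 4*w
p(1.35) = 44.56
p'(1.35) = 6.60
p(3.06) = 49.99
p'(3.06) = -0.24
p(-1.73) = 5.25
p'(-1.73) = 18.92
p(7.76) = 4.68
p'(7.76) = -19.04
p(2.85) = 49.96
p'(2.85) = 0.60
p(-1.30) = 13.02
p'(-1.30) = 17.20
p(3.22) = 49.90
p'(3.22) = -0.88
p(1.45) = 45.20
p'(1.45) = 6.20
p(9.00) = -22.00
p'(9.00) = -24.00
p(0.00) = 32.00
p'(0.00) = 12.00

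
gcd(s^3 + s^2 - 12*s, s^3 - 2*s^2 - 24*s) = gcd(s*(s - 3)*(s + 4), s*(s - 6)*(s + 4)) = s^2 + 4*s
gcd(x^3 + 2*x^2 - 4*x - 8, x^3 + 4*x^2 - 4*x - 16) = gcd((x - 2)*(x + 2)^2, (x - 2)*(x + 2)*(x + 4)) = x^2 - 4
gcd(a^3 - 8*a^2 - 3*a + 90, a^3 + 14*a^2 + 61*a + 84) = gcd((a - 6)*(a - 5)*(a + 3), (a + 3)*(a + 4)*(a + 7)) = a + 3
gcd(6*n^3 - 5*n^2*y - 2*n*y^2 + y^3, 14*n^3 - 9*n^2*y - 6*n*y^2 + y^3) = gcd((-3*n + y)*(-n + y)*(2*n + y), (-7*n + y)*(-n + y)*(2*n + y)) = -2*n^2 + n*y + y^2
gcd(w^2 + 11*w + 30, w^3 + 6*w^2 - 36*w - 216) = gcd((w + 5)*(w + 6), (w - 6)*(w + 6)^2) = w + 6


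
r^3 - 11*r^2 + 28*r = r*(r - 7)*(r - 4)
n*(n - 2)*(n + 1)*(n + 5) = n^4 + 4*n^3 - 7*n^2 - 10*n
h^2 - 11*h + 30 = (h - 6)*(h - 5)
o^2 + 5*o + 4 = (o + 1)*(o + 4)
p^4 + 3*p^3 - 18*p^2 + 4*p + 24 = (p - 2)^2*(p + 1)*(p + 6)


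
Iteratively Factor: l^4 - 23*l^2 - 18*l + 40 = (l - 5)*(l^3 + 5*l^2 + 2*l - 8) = (l - 5)*(l - 1)*(l^2 + 6*l + 8) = (l - 5)*(l - 1)*(l + 4)*(l + 2)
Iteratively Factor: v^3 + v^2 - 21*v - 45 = (v + 3)*(v^2 - 2*v - 15) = (v - 5)*(v + 3)*(v + 3)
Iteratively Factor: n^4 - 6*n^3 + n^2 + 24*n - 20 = (n - 1)*(n^3 - 5*n^2 - 4*n + 20) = (n - 1)*(n + 2)*(n^2 - 7*n + 10) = (n - 2)*(n - 1)*(n + 2)*(n - 5)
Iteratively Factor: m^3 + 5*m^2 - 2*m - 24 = (m - 2)*(m^2 + 7*m + 12) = (m - 2)*(m + 3)*(m + 4)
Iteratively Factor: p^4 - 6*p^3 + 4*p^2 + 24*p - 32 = (p + 2)*(p^3 - 8*p^2 + 20*p - 16) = (p - 4)*(p + 2)*(p^2 - 4*p + 4) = (p - 4)*(p - 2)*(p + 2)*(p - 2)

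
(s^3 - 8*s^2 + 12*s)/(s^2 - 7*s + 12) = s*(s^2 - 8*s + 12)/(s^2 - 7*s + 12)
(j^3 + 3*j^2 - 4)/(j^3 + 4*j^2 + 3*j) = (j^3 + 3*j^2 - 4)/(j*(j^2 + 4*j + 3))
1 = 1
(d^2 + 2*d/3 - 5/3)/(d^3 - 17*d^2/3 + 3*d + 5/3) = (3*d + 5)/(3*d^2 - 14*d - 5)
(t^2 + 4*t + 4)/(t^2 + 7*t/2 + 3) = 2*(t + 2)/(2*t + 3)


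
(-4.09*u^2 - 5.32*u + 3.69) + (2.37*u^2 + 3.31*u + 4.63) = -1.72*u^2 - 2.01*u + 8.32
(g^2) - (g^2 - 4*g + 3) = 4*g - 3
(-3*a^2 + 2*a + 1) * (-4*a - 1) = 12*a^3 - 5*a^2 - 6*a - 1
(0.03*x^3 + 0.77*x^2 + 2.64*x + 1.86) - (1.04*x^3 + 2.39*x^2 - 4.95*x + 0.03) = -1.01*x^3 - 1.62*x^2 + 7.59*x + 1.83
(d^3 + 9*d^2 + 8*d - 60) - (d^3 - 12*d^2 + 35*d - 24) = 21*d^2 - 27*d - 36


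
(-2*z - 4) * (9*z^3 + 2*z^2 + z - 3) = -18*z^4 - 40*z^3 - 10*z^2 + 2*z + 12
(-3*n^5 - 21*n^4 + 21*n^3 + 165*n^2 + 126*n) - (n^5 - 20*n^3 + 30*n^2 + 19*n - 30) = -4*n^5 - 21*n^4 + 41*n^3 + 135*n^2 + 107*n + 30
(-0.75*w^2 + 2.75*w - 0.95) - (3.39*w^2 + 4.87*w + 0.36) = -4.14*w^2 - 2.12*w - 1.31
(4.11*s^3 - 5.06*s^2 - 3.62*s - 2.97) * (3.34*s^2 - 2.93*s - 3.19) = 13.7274*s^5 - 28.9427*s^4 - 10.3759*s^3 + 16.8282*s^2 + 20.2499*s + 9.4743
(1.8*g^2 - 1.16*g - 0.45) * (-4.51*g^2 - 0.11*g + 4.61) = -8.118*g^4 + 5.0336*g^3 + 10.4551*g^2 - 5.2981*g - 2.0745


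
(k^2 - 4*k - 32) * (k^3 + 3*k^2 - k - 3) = k^5 - k^4 - 45*k^3 - 95*k^2 + 44*k + 96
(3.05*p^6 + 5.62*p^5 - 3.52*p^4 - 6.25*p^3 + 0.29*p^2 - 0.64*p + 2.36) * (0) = 0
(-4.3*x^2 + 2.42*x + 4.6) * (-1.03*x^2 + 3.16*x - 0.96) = 4.429*x^4 - 16.0806*x^3 + 7.0372*x^2 + 12.2128*x - 4.416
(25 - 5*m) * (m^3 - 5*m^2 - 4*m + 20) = -5*m^4 + 50*m^3 - 105*m^2 - 200*m + 500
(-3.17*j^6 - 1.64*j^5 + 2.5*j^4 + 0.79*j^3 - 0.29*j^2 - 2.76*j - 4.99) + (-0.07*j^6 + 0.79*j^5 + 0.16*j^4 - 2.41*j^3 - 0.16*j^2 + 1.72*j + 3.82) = -3.24*j^6 - 0.85*j^5 + 2.66*j^4 - 1.62*j^3 - 0.45*j^2 - 1.04*j - 1.17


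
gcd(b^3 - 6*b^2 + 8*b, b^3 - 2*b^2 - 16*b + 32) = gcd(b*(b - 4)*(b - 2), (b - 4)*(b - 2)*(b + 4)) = b^2 - 6*b + 8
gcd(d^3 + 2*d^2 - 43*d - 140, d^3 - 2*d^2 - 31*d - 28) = d^2 - 3*d - 28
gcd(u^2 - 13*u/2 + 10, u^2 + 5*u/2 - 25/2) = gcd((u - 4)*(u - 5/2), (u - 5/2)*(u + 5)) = u - 5/2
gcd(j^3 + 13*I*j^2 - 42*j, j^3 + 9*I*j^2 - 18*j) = j^2 + 6*I*j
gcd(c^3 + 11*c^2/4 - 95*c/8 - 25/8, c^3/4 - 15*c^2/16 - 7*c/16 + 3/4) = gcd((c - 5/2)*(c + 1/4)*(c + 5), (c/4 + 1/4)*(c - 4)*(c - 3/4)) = 1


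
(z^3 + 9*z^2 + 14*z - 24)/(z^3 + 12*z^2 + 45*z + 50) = (z^3 + 9*z^2 + 14*z - 24)/(z^3 + 12*z^2 + 45*z + 50)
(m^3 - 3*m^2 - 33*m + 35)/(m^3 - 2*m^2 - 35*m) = (m - 1)/m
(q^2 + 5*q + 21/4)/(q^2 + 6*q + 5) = (q^2 + 5*q + 21/4)/(q^2 + 6*q + 5)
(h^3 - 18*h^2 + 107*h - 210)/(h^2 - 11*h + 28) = (h^2 - 11*h + 30)/(h - 4)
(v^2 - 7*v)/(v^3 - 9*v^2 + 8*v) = (v - 7)/(v^2 - 9*v + 8)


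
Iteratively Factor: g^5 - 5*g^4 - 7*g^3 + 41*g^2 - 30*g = (g - 1)*(g^4 - 4*g^3 - 11*g^2 + 30*g) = (g - 2)*(g - 1)*(g^3 - 2*g^2 - 15*g) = g*(g - 2)*(g - 1)*(g^2 - 2*g - 15) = g*(g - 2)*(g - 1)*(g + 3)*(g - 5)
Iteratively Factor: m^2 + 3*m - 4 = (m - 1)*(m + 4)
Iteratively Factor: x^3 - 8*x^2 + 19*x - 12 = (x - 4)*(x^2 - 4*x + 3) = (x - 4)*(x - 3)*(x - 1)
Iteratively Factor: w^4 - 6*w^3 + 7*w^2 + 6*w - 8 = (w - 4)*(w^3 - 2*w^2 - w + 2) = (w - 4)*(w + 1)*(w^2 - 3*w + 2) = (w - 4)*(w - 2)*(w + 1)*(w - 1)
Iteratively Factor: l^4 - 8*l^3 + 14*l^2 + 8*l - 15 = (l + 1)*(l^3 - 9*l^2 + 23*l - 15) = (l - 3)*(l + 1)*(l^2 - 6*l + 5) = (l - 5)*(l - 3)*(l + 1)*(l - 1)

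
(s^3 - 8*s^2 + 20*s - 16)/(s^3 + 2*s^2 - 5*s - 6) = (s^2 - 6*s + 8)/(s^2 + 4*s + 3)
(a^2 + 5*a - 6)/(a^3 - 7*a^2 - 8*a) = (-a^2 - 5*a + 6)/(a*(-a^2 + 7*a + 8))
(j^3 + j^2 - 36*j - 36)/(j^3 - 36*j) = (j + 1)/j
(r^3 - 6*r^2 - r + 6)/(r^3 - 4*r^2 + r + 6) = (r^2 - 7*r + 6)/(r^2 - 5*r + 6)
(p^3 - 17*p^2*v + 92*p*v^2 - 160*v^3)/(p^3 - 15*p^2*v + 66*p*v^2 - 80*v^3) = (p - 4*v)/(p - 2*v)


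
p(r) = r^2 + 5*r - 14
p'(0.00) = 5.00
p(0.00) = -14.00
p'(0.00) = 5.00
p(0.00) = -14.00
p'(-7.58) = -10.16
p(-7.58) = 5.56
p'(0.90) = 6.80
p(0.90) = -8.69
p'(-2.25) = 0.50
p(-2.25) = -20.19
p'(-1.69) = 1.62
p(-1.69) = -19.59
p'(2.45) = 9.90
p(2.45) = 4.25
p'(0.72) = 6.44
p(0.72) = -9.88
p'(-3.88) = -2.76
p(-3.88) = -18.35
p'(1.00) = 7.00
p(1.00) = -8.00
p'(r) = 2*r + 5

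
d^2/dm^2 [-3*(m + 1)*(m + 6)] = -6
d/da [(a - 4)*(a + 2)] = 2*a - 2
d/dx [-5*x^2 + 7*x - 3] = 7 - 10*x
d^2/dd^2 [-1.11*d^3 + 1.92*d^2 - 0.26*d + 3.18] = 3.84 - 6.66*d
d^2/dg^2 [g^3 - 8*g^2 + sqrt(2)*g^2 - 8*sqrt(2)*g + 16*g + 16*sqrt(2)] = 6*g - 16 + 2*sqrt(2)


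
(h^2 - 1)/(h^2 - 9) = (h^2 - 1)/(h^2 - 9)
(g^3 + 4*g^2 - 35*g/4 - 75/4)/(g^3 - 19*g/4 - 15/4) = (g + 5)/(g + 1)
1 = 1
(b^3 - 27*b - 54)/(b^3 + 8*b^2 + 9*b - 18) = (b^2 - 3*b - 18)/(b^2 + 5*b - 6)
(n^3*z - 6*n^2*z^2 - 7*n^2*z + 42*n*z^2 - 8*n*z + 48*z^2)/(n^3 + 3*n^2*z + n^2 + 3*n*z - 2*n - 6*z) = z*(n^3 - 6*n^2*z - 7*n^2 + 42*n*z - 8*n + 48*z)/(n^3 + 3*n^2*z + n^2 + 3*n*z - 2*n - 6*z)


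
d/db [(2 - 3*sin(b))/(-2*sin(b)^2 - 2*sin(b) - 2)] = (-3*sin(b)^2 + 4*sin(b) + 5)*cos(b)/(2*(sin(b)^2 + sin(b) + 1)^2)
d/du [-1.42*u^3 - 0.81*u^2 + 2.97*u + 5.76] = -4.26*u^2 - 1.62*u + 2.97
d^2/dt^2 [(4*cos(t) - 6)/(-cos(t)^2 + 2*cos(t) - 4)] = 8*(-9*(1 - cos(2*t))^2*cos(t) + 4*(1 - cos(2*t))^2 + 13*cos(t) - 54*cos(2*t) + 9*cos(3*t) + 2*cos(5*t) - 6)/(4*cos(t) - cos(2*t) - 9)^3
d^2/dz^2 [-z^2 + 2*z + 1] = -2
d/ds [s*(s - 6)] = 2*s - 6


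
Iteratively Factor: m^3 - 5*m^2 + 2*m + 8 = (m + 1)*(m^2 - 6*m + 8) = (m - 4)*(m + 1)*(m - 2)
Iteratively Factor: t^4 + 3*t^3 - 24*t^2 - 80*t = (t - 5)*(t^3 + 8*t^2 + 16*t) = t*(t - 5)*(t^2 + 8*t + 16) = t*(t - 5)*(t + 4)*(t + 4)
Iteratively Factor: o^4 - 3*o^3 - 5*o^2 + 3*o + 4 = (o - 4)*(o^3 + o^2 - o - 1) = (o - 4)*(o - 1)*(o^2 + 2*o + 1) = (o - 4)*(o - 1)*(o + 1)*(o + 1)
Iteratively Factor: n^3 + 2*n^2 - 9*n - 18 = (n - 3)*(n^2 + 5*n + 6) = (n - 3)*(n + 3)*(n + 2)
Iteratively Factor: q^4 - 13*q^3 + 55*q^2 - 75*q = (q - 5)*(q^3 - 8*q^2 + 15*q) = q*(q - 5)*(q^2 - 8*q + 15) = q*(q - 5)^2*(q - 3)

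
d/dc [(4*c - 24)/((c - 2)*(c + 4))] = 4*(-c^2 + 12*c + 4)/(c^4 + 4*c^3 - 12*c^2 - 32*c + 64)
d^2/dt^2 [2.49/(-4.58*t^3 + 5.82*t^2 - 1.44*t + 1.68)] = ((68.4252*t - 28.9836)*(4.58*t^3 - 5.82*t^2 + 1.44*t - 1.68) - 2.49*(13.74*t^2 - 11.64*t + 1.44)*(27.48*t^2 - 23.28*t + 2.88))/(4.58*t^3 - 5.82*t^2 + 1.44*t - 1.68)^3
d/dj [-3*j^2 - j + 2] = -6*j - 1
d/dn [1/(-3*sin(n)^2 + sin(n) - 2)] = (6*sin(n) - 1)*cos(n)/(3*sin(n)^2 - sin(n) + 2)^2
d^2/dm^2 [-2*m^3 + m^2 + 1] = 2 - 12*m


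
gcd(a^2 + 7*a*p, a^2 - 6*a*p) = a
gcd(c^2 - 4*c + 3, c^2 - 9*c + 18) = c - 3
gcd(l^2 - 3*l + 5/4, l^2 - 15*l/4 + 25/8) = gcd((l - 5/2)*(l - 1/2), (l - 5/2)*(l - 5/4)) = l - 5/2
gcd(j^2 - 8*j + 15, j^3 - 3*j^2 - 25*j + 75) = j^2 - 8*j + 15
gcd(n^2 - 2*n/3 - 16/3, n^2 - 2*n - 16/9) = n - 8/3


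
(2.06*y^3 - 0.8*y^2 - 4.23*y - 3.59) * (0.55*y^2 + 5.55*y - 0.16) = 1.133*y^5 + 10.993*y^4 - 7.0961*y^3 - 25.323*y^2 - 19.2477*y + 0.5744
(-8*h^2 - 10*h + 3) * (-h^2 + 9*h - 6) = 8*h^4 - 62*h^3 - 45*h^2 + 87*h - 18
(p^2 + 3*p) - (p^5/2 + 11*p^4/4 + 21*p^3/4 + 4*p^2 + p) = -p^5/2 - 11*p^4/4 - 21*p^3/4 - 3*p^2 + 2*p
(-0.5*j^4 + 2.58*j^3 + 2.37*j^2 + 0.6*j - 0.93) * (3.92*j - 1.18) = -1.96*j^5 + 10.7036*j^4 + 6.246*j^3 - 0.4446*j^2 - 4.3536*j + 1.0974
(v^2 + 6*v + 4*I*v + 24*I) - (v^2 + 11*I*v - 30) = 6*v - 7*I*v + 30 + 24*I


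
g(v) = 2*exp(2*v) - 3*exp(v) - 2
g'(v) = 4*exp(2*v) - 3*exp(v)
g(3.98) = 5565.59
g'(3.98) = 11295.74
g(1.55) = 28.26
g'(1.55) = 74.66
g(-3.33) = -2.10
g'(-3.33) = -0.10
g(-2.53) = -2.23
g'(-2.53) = -0.21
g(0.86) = 2.08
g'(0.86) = 15.25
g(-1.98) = -2.38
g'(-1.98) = -0.34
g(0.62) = -0.67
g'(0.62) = 8.25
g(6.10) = 396238.73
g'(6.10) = 793819.03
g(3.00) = 744.60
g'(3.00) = 1553.46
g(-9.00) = -2.00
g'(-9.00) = 0.00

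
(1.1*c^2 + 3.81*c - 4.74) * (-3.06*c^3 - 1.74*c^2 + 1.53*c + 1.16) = -3.366*c^5 - 13.5726*c^4 + 9.558*c^3 + 15.3529*c^2 - 2.8326*c - 5.4984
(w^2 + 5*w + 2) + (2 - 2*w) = w^2 + 3*w + 4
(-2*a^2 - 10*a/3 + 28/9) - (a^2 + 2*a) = -3*a^2 - 16*a/3 + 28/9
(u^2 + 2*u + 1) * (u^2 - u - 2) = u^4 + u^3 - 3*u^2 - 5*u - 2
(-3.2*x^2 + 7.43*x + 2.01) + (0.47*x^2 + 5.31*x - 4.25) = -2.73*x^2 + 12.74*x - 2.24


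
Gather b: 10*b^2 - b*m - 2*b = 10*b^2 + b*(-m - 2)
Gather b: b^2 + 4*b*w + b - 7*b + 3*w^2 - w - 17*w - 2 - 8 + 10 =b^2 + b*(4*w - 6) + 3*w^2 - 18*w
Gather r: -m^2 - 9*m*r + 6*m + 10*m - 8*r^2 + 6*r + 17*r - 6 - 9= -m^2 + 16*m - 8*r^2 + r*(23 - 9*m) - 15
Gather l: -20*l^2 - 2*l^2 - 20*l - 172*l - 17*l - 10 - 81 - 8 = -22*l^2 - 209*l - 99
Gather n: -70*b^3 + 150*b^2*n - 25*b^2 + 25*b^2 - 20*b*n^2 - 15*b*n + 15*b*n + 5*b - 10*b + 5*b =-70*b^3 + 150*b^2*n - 20*b*n^2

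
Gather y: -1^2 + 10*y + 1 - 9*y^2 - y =-9*y^2 + 9*y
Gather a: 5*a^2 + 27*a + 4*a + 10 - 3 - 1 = 5*a^2 + 31*a + 6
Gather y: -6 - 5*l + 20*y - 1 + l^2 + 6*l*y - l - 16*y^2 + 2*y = l^2 - 6*l - 16*y^2 + y*(6*l + 22) - 7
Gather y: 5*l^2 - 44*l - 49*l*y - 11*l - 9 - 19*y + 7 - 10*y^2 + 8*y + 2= 5*l^2 - 55*l - 10*y^2 + y*(-49*l - 11)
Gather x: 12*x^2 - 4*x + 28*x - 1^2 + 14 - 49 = 12*x^2 + 24*x - 36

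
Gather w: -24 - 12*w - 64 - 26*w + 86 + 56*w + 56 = 18*w + 54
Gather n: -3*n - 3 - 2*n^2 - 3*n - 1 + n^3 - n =n^3 - 2*n^2 - 7*n - 4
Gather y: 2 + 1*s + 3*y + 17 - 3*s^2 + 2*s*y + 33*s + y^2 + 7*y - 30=-3*s^2 + 34*s + y^2 + y*(2*s + 10) - 11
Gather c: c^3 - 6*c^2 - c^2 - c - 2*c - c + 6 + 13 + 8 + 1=c^3 - 7*c^2 - 4*c + 28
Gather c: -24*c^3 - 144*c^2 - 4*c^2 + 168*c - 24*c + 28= -24*c^3 - 148*c^2 + 144*c + 28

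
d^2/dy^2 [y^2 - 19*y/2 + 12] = 2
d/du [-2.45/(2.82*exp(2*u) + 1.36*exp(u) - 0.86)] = (13.818*exp(u) + 3.332)*exp(u)/(2.82*exp(2*u) + 1.36*exp(u) - 0.86)^2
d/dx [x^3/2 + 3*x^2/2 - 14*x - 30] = 3*x^2/2 + 3*x - 14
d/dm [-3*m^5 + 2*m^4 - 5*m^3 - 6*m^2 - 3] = m*(-15*m^3 + 8*m^2 - 15*m - 12)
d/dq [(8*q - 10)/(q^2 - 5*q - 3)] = 2*(-4*q^2 + 10*q - 37)/(q^4 - 10*q^3 + 19*q^2 + 30*q + 9)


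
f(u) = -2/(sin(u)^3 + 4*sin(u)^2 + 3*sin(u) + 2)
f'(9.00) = -0.78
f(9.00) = -0.50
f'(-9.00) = -0.21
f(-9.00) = -1.46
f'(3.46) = -0.74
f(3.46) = -1.41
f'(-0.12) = 1.44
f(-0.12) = -1.18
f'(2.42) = -0.40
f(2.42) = -0.33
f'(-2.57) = 0.39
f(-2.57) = -1.44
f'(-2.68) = -0.03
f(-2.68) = -1.46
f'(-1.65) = 0.08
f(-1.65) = -1.00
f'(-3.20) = -1.45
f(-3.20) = -0.91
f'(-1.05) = -0.54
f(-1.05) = -1.14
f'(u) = -2*(-3*sin(u)^2*cos(u) - 8*sin(u)*cos(u) - 3*cos(u))/(sin(u)^3 + 4*sin(u)^2 + 3*sin(u) + 2)^2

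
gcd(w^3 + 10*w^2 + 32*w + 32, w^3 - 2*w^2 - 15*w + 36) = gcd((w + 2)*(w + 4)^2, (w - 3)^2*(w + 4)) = w + 4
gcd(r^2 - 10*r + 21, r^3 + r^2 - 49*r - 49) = r - 7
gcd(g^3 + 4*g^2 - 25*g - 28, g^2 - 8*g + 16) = g - 4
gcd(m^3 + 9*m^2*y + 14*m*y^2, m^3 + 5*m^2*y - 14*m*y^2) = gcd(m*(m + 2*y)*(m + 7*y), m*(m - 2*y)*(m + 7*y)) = m^2 + 7*m*y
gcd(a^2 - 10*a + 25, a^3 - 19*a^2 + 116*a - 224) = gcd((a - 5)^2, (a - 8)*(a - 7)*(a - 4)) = 1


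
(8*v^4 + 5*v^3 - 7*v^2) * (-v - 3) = -8*v^5 - 29*v^4 - 8*v^3 + 21*v^2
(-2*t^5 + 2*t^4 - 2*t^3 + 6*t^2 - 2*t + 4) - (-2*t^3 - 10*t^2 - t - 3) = -2*t^5 + 2*t^4 + 16*t^2 - t + 7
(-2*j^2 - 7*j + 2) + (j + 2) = -2*j^2 - 6*j + 4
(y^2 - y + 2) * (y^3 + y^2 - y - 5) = y^5 - 2*y^2 + 3*y - 10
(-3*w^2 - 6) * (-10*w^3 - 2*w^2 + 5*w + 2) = 30*w^5 + 6*w^4 + 45*w^3 + 6*w^2 - 30*w - 12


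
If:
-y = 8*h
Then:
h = -y/8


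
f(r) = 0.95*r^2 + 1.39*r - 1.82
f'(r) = 1.9*r + 1.39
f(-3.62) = 5.60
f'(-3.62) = -5.49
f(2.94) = 10.48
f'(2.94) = 6.98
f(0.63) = -0.57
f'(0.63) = 2.59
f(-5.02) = 15.14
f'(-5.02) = -8.15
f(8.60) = 80.40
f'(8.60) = 17.73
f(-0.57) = -2.30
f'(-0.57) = 0.31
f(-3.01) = 2.60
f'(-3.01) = -4.33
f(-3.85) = 6.91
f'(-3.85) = -5.92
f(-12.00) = 118.30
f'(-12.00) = -21.41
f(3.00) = 10.90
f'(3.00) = 7.09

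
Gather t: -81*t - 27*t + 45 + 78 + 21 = 144 - 108*t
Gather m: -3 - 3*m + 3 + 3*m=0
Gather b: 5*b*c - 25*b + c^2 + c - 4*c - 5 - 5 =b*(5*c - 25) + c^2 - 3*c - 10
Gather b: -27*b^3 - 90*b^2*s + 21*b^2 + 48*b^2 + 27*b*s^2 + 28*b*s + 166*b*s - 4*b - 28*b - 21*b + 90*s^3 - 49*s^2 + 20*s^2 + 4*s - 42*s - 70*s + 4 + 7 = -27*b^3 + b^2*(69 - 90*s) + b*(27*s^2 + 194*s - 53) + 90*s^3 - 29*s^2 - 108*s + 11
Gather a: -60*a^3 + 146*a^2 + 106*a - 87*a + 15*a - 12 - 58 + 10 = -60*a^3 + 146*a^2 + 34*a - 60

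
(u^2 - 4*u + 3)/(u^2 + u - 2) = (u - 3)/(u + 2)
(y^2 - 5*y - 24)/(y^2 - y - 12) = (y - 8)/(y - 4)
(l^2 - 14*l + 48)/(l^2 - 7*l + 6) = (l - 8)/(l - 1)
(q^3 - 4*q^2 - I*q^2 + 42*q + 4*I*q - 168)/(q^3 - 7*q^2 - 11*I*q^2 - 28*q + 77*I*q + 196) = (q^2 + q*(-4 + 6*I) - 24*I)/(q^2 + q*(-7 - 4*I) + 28*I)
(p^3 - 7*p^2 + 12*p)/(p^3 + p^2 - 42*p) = (p^2 - 7*p + 12)/(p^2 + p - 42)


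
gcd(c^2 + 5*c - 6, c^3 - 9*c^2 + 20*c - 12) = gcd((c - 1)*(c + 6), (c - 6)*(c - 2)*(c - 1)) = c - 1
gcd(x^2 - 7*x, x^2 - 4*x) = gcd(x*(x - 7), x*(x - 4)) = x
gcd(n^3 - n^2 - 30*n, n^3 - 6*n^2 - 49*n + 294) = n - 6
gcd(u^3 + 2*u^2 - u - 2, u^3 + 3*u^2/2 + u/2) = u + 1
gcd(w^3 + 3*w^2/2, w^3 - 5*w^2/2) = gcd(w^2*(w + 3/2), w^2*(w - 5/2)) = w^2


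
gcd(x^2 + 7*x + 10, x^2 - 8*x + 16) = 1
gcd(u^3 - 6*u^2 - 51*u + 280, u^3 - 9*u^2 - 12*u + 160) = u^2 - 13*u + 40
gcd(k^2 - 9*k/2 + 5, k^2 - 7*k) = 1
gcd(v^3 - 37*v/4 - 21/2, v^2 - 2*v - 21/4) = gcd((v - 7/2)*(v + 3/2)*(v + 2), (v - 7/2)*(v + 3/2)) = v^2 - 2*v - 21/4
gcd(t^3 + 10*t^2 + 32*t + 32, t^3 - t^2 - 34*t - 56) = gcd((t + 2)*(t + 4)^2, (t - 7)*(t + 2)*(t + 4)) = t^2 + 6*t + 8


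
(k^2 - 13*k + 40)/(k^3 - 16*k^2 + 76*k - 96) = (k - 5)/(k^2 - 8*k + 12)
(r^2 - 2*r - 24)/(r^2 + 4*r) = (r - 6)/r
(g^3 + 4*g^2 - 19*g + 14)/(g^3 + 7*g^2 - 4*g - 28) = (g - 1)/(g + 2)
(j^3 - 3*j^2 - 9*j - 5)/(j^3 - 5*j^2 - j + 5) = (j + 1)/(j - 1)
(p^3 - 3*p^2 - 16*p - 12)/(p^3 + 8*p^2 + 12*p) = (p^2 - 5*p - 6)/(p*(p + 6))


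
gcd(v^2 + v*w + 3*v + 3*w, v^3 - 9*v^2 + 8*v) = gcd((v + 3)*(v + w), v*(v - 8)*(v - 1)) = 1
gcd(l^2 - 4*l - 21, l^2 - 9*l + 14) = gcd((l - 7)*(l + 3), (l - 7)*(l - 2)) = l - 7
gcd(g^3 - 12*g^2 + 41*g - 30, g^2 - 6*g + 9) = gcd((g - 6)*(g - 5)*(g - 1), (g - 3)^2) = 1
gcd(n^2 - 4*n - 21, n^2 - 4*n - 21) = n^2 - 4*n - 21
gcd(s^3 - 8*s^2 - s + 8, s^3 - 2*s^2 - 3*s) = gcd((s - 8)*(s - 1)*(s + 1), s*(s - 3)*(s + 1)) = s + 1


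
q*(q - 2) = q^2 - 2*q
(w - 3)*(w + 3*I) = w^2 - 3*w + 3*I*w - 9*I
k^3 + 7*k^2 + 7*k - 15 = (k - 1)*(k + 3)*(k + 5)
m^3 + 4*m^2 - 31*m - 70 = (m - 5)*(m + 2)*(m + 7)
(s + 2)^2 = s^2 + 4*s + 4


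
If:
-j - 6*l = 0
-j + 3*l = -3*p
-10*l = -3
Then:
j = -9/5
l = 3/10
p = -9/10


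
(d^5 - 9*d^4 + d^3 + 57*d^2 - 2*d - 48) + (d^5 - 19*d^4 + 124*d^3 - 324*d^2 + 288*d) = 2*d^5 - 28*d^4 + 125*d^3 - 267*d^2 + 286*d - 48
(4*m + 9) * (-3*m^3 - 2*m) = -12*m^4 - 27*m^3 - 8*m^2 - 18*m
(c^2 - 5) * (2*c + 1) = 2*c^3 + c^2 - 10*c - 5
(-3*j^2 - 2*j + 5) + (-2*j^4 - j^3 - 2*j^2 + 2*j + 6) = -2*j^4 - j^3 - 5*j^2 + 11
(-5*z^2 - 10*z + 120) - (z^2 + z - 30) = -6*z^2 - 11*z + 150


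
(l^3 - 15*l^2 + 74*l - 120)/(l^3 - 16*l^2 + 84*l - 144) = (l - 5)/(l - 6)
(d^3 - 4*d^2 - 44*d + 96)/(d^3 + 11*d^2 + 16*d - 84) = (d - 8)/(d + 7)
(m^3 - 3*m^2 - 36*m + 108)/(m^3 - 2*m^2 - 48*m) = (m^2 - 9*m + 18)/(m*(m - 8))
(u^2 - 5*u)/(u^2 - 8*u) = (u - 5)/(u - 8)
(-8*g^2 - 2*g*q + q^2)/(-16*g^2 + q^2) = (2*g + q)/(4*g + q)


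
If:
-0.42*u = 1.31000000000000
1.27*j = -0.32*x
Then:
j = -0.251968503937008*x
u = -3.12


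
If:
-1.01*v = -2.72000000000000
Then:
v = 2.69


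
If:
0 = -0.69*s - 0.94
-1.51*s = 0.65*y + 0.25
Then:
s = -1.36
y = 2.78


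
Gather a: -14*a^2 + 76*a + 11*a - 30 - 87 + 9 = -14*a^2 + 87*a - 108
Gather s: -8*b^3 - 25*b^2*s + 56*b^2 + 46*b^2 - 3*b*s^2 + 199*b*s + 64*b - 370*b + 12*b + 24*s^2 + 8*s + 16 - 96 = -8*b^3 + 102*b^2 - 294*b + s^2*(24 - 3*b) + s*(-25*b^2 + 199*b + 8) - 80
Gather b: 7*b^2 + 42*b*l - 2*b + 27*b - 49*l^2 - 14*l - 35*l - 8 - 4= 7*b^2 + b*(42*l + 25) - 49*l^2 - 49*l - 12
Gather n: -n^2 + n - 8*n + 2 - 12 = -n^2 - 7*n - 10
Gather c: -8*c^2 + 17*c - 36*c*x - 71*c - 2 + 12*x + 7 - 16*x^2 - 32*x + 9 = -8*c^2 + c*(-36*x - 54) - 16*x^2 - 20*x + 14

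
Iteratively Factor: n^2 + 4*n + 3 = (n + 1)*(n + 3)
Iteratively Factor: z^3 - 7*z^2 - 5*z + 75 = (z - 5)*(z^2 - 2*z - 15) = (z - 5)^2*(z + 3)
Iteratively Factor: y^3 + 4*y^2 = (y)*(y^2 + 4*y) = y*(y + 4)*(y)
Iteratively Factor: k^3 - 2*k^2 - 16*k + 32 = (k + 4)*(k^2 - 6*k + 8) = (k - 4)*(k + 4)*(k - 2)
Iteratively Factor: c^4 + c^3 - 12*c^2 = (c - 3)*(c^3 + 4*c^2) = c*(c - 3)*(c^2 + 4*c) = c*(c - 3)*(c + 4)*(c)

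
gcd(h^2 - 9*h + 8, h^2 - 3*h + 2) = h - 1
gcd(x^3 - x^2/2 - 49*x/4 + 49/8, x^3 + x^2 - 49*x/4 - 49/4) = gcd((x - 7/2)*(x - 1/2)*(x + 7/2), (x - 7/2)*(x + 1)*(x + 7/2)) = x^2 - 49/4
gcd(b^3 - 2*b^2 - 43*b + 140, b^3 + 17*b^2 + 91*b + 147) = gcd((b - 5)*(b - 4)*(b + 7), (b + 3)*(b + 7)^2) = b + 7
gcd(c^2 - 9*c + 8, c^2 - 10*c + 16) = c - 8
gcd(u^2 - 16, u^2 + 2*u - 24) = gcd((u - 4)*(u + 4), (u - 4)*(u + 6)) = u - 4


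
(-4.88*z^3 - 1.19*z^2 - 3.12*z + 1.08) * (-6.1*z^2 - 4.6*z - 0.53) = 29.768*z^5 + 29.707*z^4 + 27.0924*z^3 + 8.3947*z^2 - 3.3144*z - 0.5724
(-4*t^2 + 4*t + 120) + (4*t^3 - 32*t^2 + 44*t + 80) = 4*t^3 - 36*t^2 + 48*t + 200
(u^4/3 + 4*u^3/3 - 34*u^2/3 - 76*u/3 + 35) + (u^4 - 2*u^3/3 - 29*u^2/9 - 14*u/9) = 4*u^4/3 + 2*u^3/3 - 131*u^2/9 - 242*u/9 + 35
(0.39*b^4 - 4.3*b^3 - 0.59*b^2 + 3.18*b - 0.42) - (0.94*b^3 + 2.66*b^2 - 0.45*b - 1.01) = 0.39*b^4 - 5.24*b^3 - 3.25*b^2 + 3.63*b + 0.59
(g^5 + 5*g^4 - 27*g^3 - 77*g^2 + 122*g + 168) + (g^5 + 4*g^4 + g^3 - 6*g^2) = 2*g^5 + 9*g^4 - 26*g^3 - 83*g^2 + 122*g + 168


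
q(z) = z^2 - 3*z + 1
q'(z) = 2*z - 3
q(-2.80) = 17.24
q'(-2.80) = -8.60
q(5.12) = 11.85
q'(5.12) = 7.24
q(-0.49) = 2.71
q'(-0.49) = -3.98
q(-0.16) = 1.51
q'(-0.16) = -3.32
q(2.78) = 0.39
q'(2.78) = 2.56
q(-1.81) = 9.71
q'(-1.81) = -6.62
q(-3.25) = 21.31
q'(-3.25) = -9.50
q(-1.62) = 8.48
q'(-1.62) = -6.24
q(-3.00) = 19.00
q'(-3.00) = -9.00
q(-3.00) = 19.00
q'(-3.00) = -9.00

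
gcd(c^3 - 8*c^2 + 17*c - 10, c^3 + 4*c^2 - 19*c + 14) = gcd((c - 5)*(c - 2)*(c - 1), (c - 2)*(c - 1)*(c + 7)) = c^2 - 3*c + 2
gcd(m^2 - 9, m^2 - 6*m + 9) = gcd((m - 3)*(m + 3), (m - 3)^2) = m - 3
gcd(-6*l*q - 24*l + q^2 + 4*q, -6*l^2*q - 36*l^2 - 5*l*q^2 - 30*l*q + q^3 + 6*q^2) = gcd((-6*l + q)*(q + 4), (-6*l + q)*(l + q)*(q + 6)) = -6*l + q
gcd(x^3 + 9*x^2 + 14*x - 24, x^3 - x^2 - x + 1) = x - 1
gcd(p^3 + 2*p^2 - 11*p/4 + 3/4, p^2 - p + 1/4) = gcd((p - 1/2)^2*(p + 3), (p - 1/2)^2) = p^2 - p + 1/4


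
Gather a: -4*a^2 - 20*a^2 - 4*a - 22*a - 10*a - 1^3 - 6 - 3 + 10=-24*a^2 - 36*a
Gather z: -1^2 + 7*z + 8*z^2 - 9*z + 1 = 8*z^2 - 2*z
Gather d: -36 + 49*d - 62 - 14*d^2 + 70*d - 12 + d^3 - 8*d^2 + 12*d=d^3 - 22*d^2 + 131*d - 110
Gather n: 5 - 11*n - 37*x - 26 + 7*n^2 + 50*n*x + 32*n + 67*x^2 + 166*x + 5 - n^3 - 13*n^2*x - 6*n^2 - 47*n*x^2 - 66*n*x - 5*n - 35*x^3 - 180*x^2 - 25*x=-n^3 + n^2*(1 - 13*x) + n*(-47*x^2 - 16*x + 16) - 35*x^3 - 113*x^2 + 104*x - 16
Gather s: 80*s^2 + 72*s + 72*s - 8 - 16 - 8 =80*s^2 + 144*s - 32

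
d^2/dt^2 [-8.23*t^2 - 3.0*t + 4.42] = -16.4600000000000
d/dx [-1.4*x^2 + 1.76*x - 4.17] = 1.76 - 2.8*x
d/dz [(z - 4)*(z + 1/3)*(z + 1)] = 3*z^2 - 16*z/3 - 5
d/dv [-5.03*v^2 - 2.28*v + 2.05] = -10.06*v - 2.28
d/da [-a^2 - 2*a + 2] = -2*a - 2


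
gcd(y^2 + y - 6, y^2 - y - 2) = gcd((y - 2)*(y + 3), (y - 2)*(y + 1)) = y - 2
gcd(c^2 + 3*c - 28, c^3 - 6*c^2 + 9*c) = 1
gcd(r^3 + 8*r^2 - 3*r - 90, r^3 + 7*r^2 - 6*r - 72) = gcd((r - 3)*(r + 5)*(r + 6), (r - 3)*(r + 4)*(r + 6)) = r^2 + 3*r - 18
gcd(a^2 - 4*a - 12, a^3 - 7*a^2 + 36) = a^2 - 4*a - 12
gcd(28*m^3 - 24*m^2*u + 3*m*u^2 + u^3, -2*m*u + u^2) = -2*m + u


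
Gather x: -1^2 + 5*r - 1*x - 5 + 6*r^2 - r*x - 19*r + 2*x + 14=6*r^2 - 14*r + x*(1 - r) + 8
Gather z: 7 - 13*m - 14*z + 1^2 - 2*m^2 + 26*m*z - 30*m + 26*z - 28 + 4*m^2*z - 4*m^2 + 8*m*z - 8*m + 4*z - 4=-6*m^2 - 51*m + z*(4*m^2 + 34*m + 16) - 24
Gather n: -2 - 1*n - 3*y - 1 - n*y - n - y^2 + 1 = n*(-y - 2) - y^2 - 3*y - 2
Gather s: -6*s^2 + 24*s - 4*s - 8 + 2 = -6*s^2 + 20*s - 6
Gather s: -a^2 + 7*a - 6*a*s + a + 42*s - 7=-a^2 + 8*a + s*(42 - 6*a) - 7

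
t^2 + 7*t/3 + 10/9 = (t + 2/3)*(t + 5/3)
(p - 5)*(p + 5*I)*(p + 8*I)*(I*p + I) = I*p^4 - 13*p^3 - 4*I*p^3 + 52*p^2 - 45*I*p^2 + 65*p + 160*I*p + 200*I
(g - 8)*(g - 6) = g^2 - 14*g + 48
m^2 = m^2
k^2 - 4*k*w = k*(k - 4*w)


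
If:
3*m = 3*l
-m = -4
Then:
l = 4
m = 4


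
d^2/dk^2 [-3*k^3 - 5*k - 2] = -18*k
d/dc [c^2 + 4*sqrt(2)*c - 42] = 2*c + 4*sqrt(2)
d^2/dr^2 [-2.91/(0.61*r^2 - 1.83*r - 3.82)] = (-2.165622*r^2 + 6.496866*r + 2.91*(1.22*r - 1.83)*(2.44*r - 3.66) + 13.561764)/(-0.61*r^2 + 1.83*r + 3.82)^3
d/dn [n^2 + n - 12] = 2*n + 1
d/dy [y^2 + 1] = 2*y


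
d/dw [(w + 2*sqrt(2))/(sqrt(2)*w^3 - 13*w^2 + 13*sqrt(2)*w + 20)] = (-2*sqrt(2)*w^3 + w^2 + 52*sqrt(2)*w - 32)/(2*w^6 - 26*sqrt(2)*w^5 + 221*w^4 - 298*sqrt(2)*w^3 - 182*w^2 + 520*sqrt(2)*w + 400)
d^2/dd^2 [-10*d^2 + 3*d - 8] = -20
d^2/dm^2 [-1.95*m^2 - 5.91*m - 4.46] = -3.90000000000000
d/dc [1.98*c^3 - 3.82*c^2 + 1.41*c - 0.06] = 5.94*c^2 - 7.64*c + 1.41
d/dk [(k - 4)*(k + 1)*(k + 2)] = 3*k^2 - 2*k - 10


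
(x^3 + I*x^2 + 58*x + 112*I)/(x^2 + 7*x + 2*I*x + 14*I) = (x^2 - I*x + 56)/(x + 7)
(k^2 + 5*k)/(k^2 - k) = (k + 5)/(k - 1)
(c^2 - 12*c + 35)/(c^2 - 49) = (c - 5)/(c + 7)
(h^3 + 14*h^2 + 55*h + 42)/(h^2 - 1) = (h^2 + 13*h + 42)/(h - 1)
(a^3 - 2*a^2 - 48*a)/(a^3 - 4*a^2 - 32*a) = (a + 6)/(a + 4)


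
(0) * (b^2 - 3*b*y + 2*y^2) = 0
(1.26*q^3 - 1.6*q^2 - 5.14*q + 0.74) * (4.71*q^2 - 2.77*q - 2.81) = 5.9346*q^5 - 11.0262*q^4 - 23.318*q^3 + 22.2192*q^2 + 12.3936*q - 2.0794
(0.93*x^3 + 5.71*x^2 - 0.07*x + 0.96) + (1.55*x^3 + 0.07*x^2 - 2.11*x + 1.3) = 2.48*x^3 + 5.78*x^2 - 2.18*x + 2.26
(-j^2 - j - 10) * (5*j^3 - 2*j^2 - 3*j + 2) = -5*j^5 - 3*j^4 - 45*j^3 + 21*j^2 + 28*j - 20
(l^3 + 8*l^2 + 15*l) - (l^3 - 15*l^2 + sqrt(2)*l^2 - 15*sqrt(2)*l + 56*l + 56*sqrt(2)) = -sqrt(2)*l^2 + 23*l^2 - 41*l + 15*sqrt(2)*l - 56*sqrt(2)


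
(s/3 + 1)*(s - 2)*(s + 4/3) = s^3/3 + 7*s^2/9 - 14*s/9 - 8/3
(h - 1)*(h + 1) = h^2 - 1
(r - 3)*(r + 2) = r^2 - r - 6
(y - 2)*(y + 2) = y^2 - 4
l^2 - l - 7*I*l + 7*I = (l - 1)*(l - 7*I)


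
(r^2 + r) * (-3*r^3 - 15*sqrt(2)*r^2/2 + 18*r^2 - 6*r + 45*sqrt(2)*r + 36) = -3*r^5 - 15*sqrt(2)*r^4/2 + 15*r^4 + 12*r^3 + 75*sqrt(2)*r^3/2 + 30*r^2 + 45*sqrt(2)*r^2 + 36*r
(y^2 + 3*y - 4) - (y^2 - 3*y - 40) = 6*y + 36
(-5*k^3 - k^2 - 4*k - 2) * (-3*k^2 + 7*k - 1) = 15*k^5 - 32*k^4 + 10*k^3 - 21*k^2 - 10*k + 2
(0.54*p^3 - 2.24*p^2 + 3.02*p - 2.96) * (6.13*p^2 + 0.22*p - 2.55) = 3.3102*p^5 - 13.6124*p^4 + 16.6428*p^3 - 11.7684*p^2 - 8.3522*p + 7.548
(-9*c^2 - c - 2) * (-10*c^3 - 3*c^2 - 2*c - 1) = 90*c^5 + 37*c^4 + 41*c^3 + 17*c^2 + 5*c + 2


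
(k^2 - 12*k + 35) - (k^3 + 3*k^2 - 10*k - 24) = -k^3 - 2*k^2 - 2*k + 59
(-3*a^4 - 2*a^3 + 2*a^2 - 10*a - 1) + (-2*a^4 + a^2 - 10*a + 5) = -5*a^4 - 2*a^3 + 3*a^2 - 20*a + 4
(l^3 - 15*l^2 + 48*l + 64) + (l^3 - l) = 2*l^3 - 15*l^2 + 47*l + 64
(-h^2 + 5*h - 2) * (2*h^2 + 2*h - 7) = -2*h^4 + 8*h^3 + 13*h^2 - 39*h + 14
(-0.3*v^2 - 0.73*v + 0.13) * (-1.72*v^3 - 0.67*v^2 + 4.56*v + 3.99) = 0.516*v^5 + 1.4566*v^4 - 1.1025*v^3 - 4.6129*v^2 - 2.3199*v + 0.5187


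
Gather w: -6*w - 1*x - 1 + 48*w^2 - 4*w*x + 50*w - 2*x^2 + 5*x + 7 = 48*w^2 + w*(44 - 4*x) - 2*x^2 + 4*x + 6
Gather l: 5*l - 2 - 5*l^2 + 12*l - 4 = -5*l^2 + 17*l - 6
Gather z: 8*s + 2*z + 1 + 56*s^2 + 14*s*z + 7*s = 56*s^2 + 15*s + z*(14*s + 2) + 1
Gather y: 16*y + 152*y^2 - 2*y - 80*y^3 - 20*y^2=-80*y^3 + 132*y^2 + 14*y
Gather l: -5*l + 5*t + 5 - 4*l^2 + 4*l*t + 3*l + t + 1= -4*l^2 + l*(4*t - 2) + 6*t + 6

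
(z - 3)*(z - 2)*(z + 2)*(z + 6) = z^4 + 3*z^3 - 22*z^2 - 12*z + 72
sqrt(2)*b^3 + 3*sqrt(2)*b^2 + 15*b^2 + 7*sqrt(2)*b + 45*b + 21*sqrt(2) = (b + 3)*(b + 7*sqrt(2))*(sqrt(2)*b + 1)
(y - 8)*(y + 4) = y^2 - 4*y - 32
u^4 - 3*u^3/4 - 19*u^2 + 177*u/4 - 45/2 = (u - 3)*(u - 2)*(u - 3/4)*(u + 5)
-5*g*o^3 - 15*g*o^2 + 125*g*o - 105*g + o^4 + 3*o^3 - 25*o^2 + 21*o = (-5*g + o)*(o - 3)*(o - 1)*(o + 7)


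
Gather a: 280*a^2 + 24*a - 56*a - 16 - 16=280*a^2 - 32*a - 32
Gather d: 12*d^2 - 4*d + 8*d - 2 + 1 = 12*d^2 + 4*d - 1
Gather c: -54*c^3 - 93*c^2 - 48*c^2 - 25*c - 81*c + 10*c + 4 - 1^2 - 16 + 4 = -54*c^3 - 141*c^2 - 96*c - 9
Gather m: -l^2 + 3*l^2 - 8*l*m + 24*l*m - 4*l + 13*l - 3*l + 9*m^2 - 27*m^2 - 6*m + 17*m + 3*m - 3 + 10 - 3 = 2*l^2 + 6*l - 18*m^2 + m*(16*l + 14) + 4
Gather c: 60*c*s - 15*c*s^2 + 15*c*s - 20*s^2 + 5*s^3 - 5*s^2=c*(-15*s^2 + 75*s) + 5*s^3 - 25*s^2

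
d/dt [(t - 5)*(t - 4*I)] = 2*t - 5 - 4*I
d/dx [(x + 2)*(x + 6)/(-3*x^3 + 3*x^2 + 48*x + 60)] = (x^2 + 12*x - 8)/(3*(x^4 - 6*x^3 - 11*x^2 + 60*x + 100))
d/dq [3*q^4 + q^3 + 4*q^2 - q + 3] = 12*q^3 + 3*q^2 + 8*q - 1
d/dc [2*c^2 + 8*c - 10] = 4*c + 8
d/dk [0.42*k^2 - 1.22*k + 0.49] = 0.84*k - 1.22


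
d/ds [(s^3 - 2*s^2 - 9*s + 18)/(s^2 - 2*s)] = 1 + 9/s^2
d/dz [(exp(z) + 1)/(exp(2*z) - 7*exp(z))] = (-exp(2*z) - 2*exp(z) + 7)*exp(-z)/(exp(2*z) - 14*exp(z) + 49)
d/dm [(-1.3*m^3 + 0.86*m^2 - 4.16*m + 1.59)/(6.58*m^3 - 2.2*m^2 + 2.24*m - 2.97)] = (-2.7988*m^4 + 48.9216*m^3 - 27.0292*m^2 + 1.8876*m + 8.7936)/(43.2964*m^6 - 28.952*m^5 + 34.3184*m^4 - 48.9412*m^3 + 18.0856*m^2 - 13.3056*m + 8.8209)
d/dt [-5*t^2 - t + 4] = -10*t - 1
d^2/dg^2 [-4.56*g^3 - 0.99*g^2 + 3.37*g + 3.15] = -27.36*g - 1.98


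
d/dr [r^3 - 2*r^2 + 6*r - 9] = 3*r^2 - 4*r + 6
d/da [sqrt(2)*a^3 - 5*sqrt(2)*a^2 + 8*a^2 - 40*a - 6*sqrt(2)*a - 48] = 3*sqrt(2)*a^2 - 10*sqrt(2)*a + 16*a - 40 - 6*sqrt(2)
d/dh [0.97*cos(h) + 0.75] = -0.97*sin(h)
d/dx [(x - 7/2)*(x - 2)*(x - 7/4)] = 3*x^2 - 29*x/2 + 133/8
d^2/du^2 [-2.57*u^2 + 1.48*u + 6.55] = -5.14000000000000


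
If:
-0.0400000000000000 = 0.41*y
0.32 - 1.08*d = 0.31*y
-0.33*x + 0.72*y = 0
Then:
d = 0.32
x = -0.21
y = -0.10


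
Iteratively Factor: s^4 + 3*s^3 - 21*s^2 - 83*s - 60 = (s + 4)*(s^3 - s^2 - 17*s - 15) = (s + 3)*(s + 4)*(s^2 - 4*s - 5) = (s - 5)*(s + 3)*(s + 4)*(s + 1)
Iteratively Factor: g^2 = (g)*(g)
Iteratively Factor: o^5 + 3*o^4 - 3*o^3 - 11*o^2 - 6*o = (o - 2)*(o^4 + 5*o^3 + 7*o^2 + 3*o) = (o - 2)*(o + 1)*(o^3 + 4*o^2 + 3*o) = (o - 2)*(o + 1)*(o + 3)*(o^2 + o) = (o - 2)*(o + 1)^2*(o + 3)*(o)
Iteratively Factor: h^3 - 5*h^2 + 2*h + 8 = (h - 2)*(h^2 - 3*h - 4) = (h - 2)*(h + 1)*(h - 4)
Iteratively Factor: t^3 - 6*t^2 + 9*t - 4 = (t - 4)*(t^2 - 2*t + 1) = (t - 4)*(t - 1)*(t - 1)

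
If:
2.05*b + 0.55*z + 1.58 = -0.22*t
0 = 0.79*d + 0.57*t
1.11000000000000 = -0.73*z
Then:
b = -0.107317073170732*t - 0.362779819579018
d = -0.721518987341772*t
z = -1.52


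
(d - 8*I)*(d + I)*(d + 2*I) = d^3 - 5*I*d^2 + 22*d + 16*I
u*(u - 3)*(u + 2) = u^3 - u^2 - 6*u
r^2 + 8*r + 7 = (r + 1)*(r + 7)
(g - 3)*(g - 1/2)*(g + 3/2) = g^3 - 2*g^2 - 15*g/4 + 9/4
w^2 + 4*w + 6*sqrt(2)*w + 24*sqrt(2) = (w + 4)*(w + 6*sqrt(2))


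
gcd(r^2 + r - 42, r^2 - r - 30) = r - 6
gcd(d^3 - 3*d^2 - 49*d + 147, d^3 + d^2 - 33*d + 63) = d^2 + 4*d - 21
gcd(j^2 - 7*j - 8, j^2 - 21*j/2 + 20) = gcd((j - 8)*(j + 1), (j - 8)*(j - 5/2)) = j - 8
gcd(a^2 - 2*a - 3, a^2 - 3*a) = a - 3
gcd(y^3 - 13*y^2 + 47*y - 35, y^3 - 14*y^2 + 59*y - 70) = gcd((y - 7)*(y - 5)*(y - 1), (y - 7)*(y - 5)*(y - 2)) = y^2 - 12*y + 35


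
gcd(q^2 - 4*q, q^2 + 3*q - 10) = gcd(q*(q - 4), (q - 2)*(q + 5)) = 1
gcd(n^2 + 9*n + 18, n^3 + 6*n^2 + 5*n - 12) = n + 3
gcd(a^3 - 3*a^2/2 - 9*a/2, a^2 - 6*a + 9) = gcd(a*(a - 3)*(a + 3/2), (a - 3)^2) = a - 3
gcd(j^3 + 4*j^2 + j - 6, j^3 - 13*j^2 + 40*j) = 1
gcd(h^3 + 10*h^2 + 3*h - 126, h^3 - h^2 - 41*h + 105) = h^2 + 4*h - 21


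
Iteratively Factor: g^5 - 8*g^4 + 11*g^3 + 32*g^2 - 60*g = (g - 5)*(g^4 - 3*g^3 - 4*g^2 + 12*g) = (g - 5)*(g - 2)*(g^3 - g^2 - 6*g) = g*(g - 5)*(g - 2)*(g^2 - g - 6) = g*(g - 5)*(g - 2)*(g + 2)*(g - 3)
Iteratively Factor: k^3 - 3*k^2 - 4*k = (k + 1)*(k^2 - 4*k) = k*(k + 1)*(k - 4)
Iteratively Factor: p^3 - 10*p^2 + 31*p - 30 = (p - 2)*(p^2 - 8*p + 15) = (p - 3)*(p - 2)*(p - 5)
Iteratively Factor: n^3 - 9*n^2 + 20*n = (n - 4)*(n^2 - 5*n) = n*(n - 4)*(n - 5)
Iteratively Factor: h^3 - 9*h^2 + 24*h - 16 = (h - 1)*(h^2 - 8*h + 16) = (h - 4)*(h - 1)*(h - 4)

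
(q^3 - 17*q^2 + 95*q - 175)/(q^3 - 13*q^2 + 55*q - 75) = (q - 7)/(q - 3)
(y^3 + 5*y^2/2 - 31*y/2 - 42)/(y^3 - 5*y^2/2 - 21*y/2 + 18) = (2*y + 7)/(2*y - 3)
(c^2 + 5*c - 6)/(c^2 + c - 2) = (c + 6)/(c + 2)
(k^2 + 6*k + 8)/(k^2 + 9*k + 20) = (k + 2)/(k + 5)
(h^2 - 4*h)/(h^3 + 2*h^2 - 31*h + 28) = h/(h^2 + 6*h - 7)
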